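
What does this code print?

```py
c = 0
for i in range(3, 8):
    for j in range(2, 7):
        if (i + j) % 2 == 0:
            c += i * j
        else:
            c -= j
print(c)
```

i=3,j=2: odd sum, c = 0-2 = -2
i=3,j=3: even sum, c = (-2)+9 = 7
i=3,j=4: odd sum, c = 7-4 = 3
i=3,j=5: even sum, c = 3+15 = 18
i=3,j=6: odd sum, c = 18-6 = 12
i=4,j=2: even sum, c = 12+8 = 20
i=4,j=3: odd sum, c = 20-3 = 17
i=4,j=4: even sum, c = 17+16 = 33
i=4,j=5: odd sum, c = 33-5 = 28
i=4,j=6: even sum, c = 28+24 = 52
i=5,j=2: odd sum, c = 52-2 = 50
i=5,j=3: even sum, c = 50+15 = 65
i=5,j=4: odd sum, c = 65-4 = 61
i=5,j=5: even sum, c = 61+25 = 86
i=5,j=6: odd sum, c = 86-6 = 80
i=6,j=2: even sum, c = 80+12 = 92
i=6,j=3: odd sum, c = 92-3 = 89
i=6,j=4: even sum, c = 89+24 = 113
i=6,j=5: odd sum, c = 113-5 = 108
i=6,j=6: even sum, c = 108+36 = 144
i=7,j=2: odd sum, c = 144-2 = 142
i=7,j=3: even sum, c = 142+21 = 163
i=7,j=4: odd sum, c = 163-4 = 159
i=7,j=5: even sum, c = 159+35 = 194
i=7,j=6: odd sum, c = 194-6 = 188

188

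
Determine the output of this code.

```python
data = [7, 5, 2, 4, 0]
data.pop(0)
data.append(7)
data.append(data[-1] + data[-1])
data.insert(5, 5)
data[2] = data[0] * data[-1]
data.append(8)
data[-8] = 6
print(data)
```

[6, 2, 70, 0, 7, 5, 14, 8]

pop(0) removes 7 → [5, 2, 4, 0]
append 7 → [5, 2, 4, 0, 7]
append data[-1]+data[-1] = 7+7 = 14 → [5, 2, 4, 0, 7, 14]
insert 5 at 5 → [5, 2, 4, 0, 7, 5, 14]
data[2] = data[0]*data[-1] = 5*14 = 70 → [5, 2, 70, 0, 7, 5, 14]
append 8 → [5, 2, 70, 0, 7, 5, 14, 8]
data[-8] = 6 → [6, 2, 70, 0, 7, 5, 14, 8]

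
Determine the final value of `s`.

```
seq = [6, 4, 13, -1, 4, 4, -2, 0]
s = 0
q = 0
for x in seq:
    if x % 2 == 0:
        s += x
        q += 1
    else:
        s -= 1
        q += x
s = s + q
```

x=6: even, s = 0+6 = 6; q=1
x=4: even, s = 6+4 = 10; q=2
x=13: not even, s = 10-1 = 9; q=15
x=-1: not even, s = 9-1 = 8; q=14
x=4: even, s = 8+4 = 12; q=15
x=4: even, s = 12+4 = 16; q=16
x=-2: even, s = 16+(-2) = 14; q=17
x=0: even, s = 14+0 = 14; q=18
s+q = 14+18 = 32

32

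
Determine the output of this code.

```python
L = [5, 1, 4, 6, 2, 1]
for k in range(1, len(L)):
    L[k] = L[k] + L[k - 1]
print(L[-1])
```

19

k=1: L[1] = 1+5 = 6 → [5, 6, 4, 6, 2, 1]
k=2: L[2] = 4+6 = 10 → [5, 6, 10, 6, 2, 1]
k=3: L[3] = 6+10 = 16 → [5, 6, 10, 16, 2, 1]
k=4: L[4] = 2+16 = 18 → [5, 6, 10, 16, 18, 1]
k=5: L[5] = 1+18 = 19 → [5, 6, 10, 16, 18, 19]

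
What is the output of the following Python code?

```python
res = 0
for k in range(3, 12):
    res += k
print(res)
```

63

k=3: res = 0+3 = 3
k=4: res = 3+4 = 7
k=5: res = 7+5 = 12
k=6: res = 12+6 = 18
k=7: res = 18+7 = 25
k=8: res = 25+8 = 33
k=9: res = 33+9 = 42
k=10: res = 42+10 = 52
k=11: res = 52+11 = 63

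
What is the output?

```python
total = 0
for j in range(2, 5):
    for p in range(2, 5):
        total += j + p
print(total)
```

j=2,p=2: total = 0+4 = 4
j=2,p=3: total = 4+5 = 9
j=2,p=4: total = 9+6 = 15
j=3,p=2: total = 15+5 = 20
j=3,p=3: total = 20+6 = 26
j=3,p=4: total = 26+7 = 33
j=4,p=2: total = 33+6 = 39
j=4,p=3: total = 39+7 = 46
j=4,p=4: total = 46+8 = 54

54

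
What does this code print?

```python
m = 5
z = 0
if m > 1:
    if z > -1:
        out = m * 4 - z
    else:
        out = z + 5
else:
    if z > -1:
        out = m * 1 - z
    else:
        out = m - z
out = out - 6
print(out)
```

m=5, z=0
m > 1 is True; z > -1 is True
→ out = m * 4 - z = 20
out = 20-6 = 14

14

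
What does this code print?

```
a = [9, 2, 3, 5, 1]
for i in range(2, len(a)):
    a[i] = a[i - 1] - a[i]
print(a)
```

[9, 2, -1, -6, -7]

i=2: a[2] = 2-3 = -1 → [9, 2, -1, 5, 1]
i=3: a[3] = (-1)-5 = -6 → [9, 2, -1, -6, 1]
i=4: a[4] = (-6)-1 = -7 → [9, 2, -1, -6, -7]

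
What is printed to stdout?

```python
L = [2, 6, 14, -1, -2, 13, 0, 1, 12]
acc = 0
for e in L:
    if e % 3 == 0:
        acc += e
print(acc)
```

18

e=2: not %3==0
e=6: %3==0, acc = 0+6 = 6
e=14: not %3==0
e=-1: not %3==0
e=-2: not %3==0
e=13: not %3==0
e=0: %3==0, acc = 6+0 = 6
e=1: not %3==0
e=12: %3==0, acc = 6+12 = 18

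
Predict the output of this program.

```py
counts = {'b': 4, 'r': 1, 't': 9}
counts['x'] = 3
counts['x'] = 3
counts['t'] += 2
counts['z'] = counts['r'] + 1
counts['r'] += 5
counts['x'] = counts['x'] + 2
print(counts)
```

counts['x'] = 3 → {'b': 4, 'r': 1, 't': 9, 'x': 3}
counts['x'] = 3 → {'b': 4, 'r': 1, 't': 9, 'x': 3}
counts['t'] = 9+2 = 11 → {'b': 4, 'r': 1, 't': 11, 'x': 3}
counts['z'] = counts['r']+1 = 2 → {'b': 4, 'r': 1, 't': 11, 'x': 3, 'z': 2}
counts['r'] = 1+5 = 6 → {'b': 4, 'r': 6, 't': 11, 'x': 3, 'z': 2}
counts['x'] = counts['x']+2 = 5 → {'b': 4, 'r': 6, 't': 11, 'x': 5, 'z': 2}

{'b': 4, 'r': 6, 't': 11, 'x': 5, 'z': 2}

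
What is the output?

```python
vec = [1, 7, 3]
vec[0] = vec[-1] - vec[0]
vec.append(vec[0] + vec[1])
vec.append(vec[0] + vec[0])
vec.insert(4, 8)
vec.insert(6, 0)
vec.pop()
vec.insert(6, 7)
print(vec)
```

[2, 7, 3, 9, 8, 4, 7]

vec[0] = vec[-1]-vec[0] = 3-1 = 2 → [2, 7, 3]
append vec[0]+vec[1] = 2+7 = 9 → [2, 7, 3, 9]
append vec[0]+vec[0] = 2+2 = 4 → [2, 7, 3, 9, 4]
insert 8 at 4 → [2, 7, 3, 9, 8, 4]
insert 0 at 6 → [2, 7, 3, 9, 8, 4, 0]
pop() removes 0 → [2, 7, 3, 9, 8, 4]
insert 7 at 6 → [2, 7, 3, 9, 8, 4, 7]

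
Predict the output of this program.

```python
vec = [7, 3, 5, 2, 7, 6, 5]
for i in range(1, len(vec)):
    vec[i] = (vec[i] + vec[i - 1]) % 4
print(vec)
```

[7, 2, 3, 1, 0, 2, 3]

i=1: vec[1] = (3+7)%4 = 2 → [7, 2, 5, 2, 7, 6, 5]
i=2: vec[2] = (5+2)%4 = 3 → [7, 2, 3, 2, 7, 6, 5]
i=3: vec[3] = (2+3)%4 = 1 → [7, 2, 3, 1, 7, 6, 5]
i=4: vec[4] = (7+1)%4 = 0 → [7, 2, 3, 1, 0, 6, 5]
i=5: vec[5] = (6+0)%4 = 2 → [7, 2, 3, 1, 0, 2, 5]
i=6: vec[6] = (5+2)%4 = 3 → [7, 2, 3, 1, 0, 2, 3]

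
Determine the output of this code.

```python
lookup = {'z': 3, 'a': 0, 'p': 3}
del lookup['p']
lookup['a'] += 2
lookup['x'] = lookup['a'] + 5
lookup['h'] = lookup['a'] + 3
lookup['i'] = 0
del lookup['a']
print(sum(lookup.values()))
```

15

del 'p' → {'z': 3, 'a': 0}
lookup['a'] = 0+2 = 2 → {'z': 3, 'a': 2}
lookup['x'] = lookup['a']+5 = 7 → {'z': 3, 'a': 2, 'x': 7}
lookup['h'] = lookup['a']+3 = 5 → {'z': 3, 'a': 2, 'x': 7, 'h': 5}
lookup['i'] = 0 → {'z': 3, 'a': 2, 'x': 7, 'h': 5, 'i': 0}
del 'a' → {'z': 3, 'x': 7, 'h': 5, 'i': 0}
sum of values = 15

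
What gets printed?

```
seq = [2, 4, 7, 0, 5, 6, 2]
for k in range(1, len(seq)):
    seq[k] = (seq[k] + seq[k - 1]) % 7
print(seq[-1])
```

5

k=1: seq[1] = (4+2)%7 = 6 → [2, 6, 7, 0, 5, 6, 2]
k=2: seq[2] = (7+6)%7 = 6 → [2, 6, 6, 0, 5, 6, 2]
k=3: seq[3] = (0+6)%7 = 6 → [2, 6, 6, 6, 5, 6, 2]
k=4: seq[4] = (5+6)%7 = 4 → [2, 6, 6, 6, 4, 6, 2]
k=5: seq[5] = (6+4)%7 = 3 → [2, 6, 6, 6, 4, 3, 2]
k=6: seq[6] = (2+3)%7 = 5 → [2, 6, 6, 6, 4, 3, 5]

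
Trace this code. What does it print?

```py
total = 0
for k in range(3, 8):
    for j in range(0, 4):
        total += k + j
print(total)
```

130

k=3,j=0: total = 0+3 = 3
k=3,j=1: total = 3+4 = 7
k=3,j=2: total = 7+5 = 12
k=3,j=3: total = 12+6 = 18
k=4,j=0: total = 18+4 = 22
k=4,j=1: total = 22+5 = 27
k=4,j=2: total = 27+6 = 33
k=4,j=3: total = 33+7 = 40
k=5,j=0: total = 40+5 = 45
k=5,j=1: total = 45+6 = 51
k=5,j=2: total = 51+7 = 58
k=5,j=3: total = 58+8 = 66
k=6,j=0: total = 66+6 = 72
k=6,j=1: total = 72+7 = 79
k=6,j=2: total = 79+8 = 87
k=6,j=3: total = 87+9 = 96
k=7,j=0: total = 96+7 = 103
k=7,j=1: total = 103+8 = 111
k=7,j=2: total = 111+9 = 120
k=7,j=3: total = 120+10 = 130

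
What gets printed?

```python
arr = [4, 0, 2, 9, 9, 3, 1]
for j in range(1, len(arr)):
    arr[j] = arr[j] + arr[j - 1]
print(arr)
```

j=1: arr[1] = 0+4 = 4 → [4, 4, 2, 9, 9, 3, 1]
j=2: arr[2] = 2+4 = 6 → [4, 4, 6, 9, 9, 3, 1]
j=3: arr[3] = 9+6 = 15 → [4, 4, 6, 15, 9, 3, 1]
j=4: arr[4] = 9+15 = 24 → [4, 4, 6, 15, 24, 3, 1]
j=5: arr[5] = 3+24 = 27 → [4, 4, 6, 15, 24, 27, 1]
j=6: arr[6] = 1+27 = 28 → [4, 4, 6, 15, 24, 27, 28]

[4, 4, 6, 15, 24, 27, 28]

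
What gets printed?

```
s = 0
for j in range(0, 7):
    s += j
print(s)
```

21

j=0: s = 0+0 = 0
j=1: s = 0+1 = 1
j=2: s = 1+2 = 3
j=3: s = 3+3 = 6
j=4: s = 6+4 = 10
j=5: s = 10+5 = 15
j=6: s = 15+6 = 21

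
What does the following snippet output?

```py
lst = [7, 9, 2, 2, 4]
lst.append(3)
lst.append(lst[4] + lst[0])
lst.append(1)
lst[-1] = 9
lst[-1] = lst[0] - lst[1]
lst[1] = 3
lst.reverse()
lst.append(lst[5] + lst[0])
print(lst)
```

append 3 → [7, 9, 2, 2, 4, 3]
append lst[4]+lst[0] = 4+7 = 11 → [7, 9, 2, 2, 4, 3, 11]
append 1 → [7, 9, 2, 2, 4, 3, 11, 1]
lst[-1] = 9 → [7, 9, 2, 2, 4, 3, 11, 9]
lst[-1] = lst[0]-lst[1] = 7-9 = -2 → [7, 9, 2, 2, 4, 3, 11, -2]
lst[1] = 3 → [7, 3, 2, 2, 4, 3, 11, -2]
reverse → [-2, 11, 3, 4, 2, 2, 3, 7]
append lst[5]+lst[0] = 2+(-2) = 0 → [-2, 11, 3, 4, 2, 2, 3, 7, 0]

[-2, 11, 3, 4, 2, 2, 3, 7, 0]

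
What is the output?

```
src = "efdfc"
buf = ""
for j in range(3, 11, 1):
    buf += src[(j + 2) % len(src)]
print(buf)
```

j=3: add src[0]='e' → 'e'
j=4: add src[1]='f' → 'ef'
j=5: add src[2]='d' → 'efd'
j=6: add src[3]='f' → 'efdf'
j=7: add src[4]='c' → 'efdfc'
j=8: add src[0]='e' → 'efdfce'
j=9: add src[1]='f' → 'efdfcef'
j=10: add src[2]='d' → 'efdfcefd'

efdfcefd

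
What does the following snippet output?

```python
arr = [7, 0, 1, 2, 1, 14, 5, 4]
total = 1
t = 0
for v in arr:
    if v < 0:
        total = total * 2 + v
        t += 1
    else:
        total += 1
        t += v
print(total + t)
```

43

v=7: not <0, total = 1+1 = 2; t=7
v=0: not <0, total = 2+1 = 3; t=7
v=1: not <0, total = 3+1 = 4; t=8
v=2: not <0, total = 4+1 = 5; t=10
v=1: not <0, total = 5+1 = 6; t=11
v=14: not <0, total = 6+1 = 7; t=25
v=5: not <0, total = 7+1 = 8; t=30
v=4: not <0, total = 8+1 = 9; t=34
total+t = 9+34 = 43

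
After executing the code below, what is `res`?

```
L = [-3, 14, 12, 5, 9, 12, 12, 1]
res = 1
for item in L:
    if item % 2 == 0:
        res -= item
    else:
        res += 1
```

-45

item=-3: not even, res = 1+1 = 2
item=14: even, res = 2-14 = -12
item=12: even, res = (-12)-12 = -24
item=5: not even, res = (-24)+1 = -23
item=9: not even, res = (-23)+1 = -22
item=12: even, res = (-22)-12 = -34
item=12: even, res = (-34)-12 = -46
item=1: not even, res = (-46)+1 = -45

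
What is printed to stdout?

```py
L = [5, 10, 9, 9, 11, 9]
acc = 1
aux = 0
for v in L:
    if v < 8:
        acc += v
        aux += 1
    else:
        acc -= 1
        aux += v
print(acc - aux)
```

v=5: <8, acc = 1+5 = 6; aux=1
v=10: not <8, acc = 6-1 = 5; aux=11
v=9: not <8, acc = 5-1 = 4; aux=20
v=9: not <8, acc = 4-1 = 3; aux=29
v=11: not <8, acc = 3-1 = 2; aux=40
v=9: not <8, acc = 2-1 = 1; aux=49
acc-aux = 1-49 = -48

-48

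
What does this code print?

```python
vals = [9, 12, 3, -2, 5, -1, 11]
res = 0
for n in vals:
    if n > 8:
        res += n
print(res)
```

32

n=9: >8, res = 0+9 = 9
n=12: >8, res = 9+12 = 21
n=3: not >8
n=-2: not >8
n=5: not >8
n=-1: not >8
n=11: >8, res = 21+11 = 32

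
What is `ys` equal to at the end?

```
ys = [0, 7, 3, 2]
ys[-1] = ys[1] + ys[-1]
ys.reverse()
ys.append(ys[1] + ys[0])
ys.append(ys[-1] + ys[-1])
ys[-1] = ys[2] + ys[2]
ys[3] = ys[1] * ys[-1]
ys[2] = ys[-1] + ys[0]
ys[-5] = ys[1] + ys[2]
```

ys[-1] = ys[1]+ys[-1] = 7+2 = 9 → [0, 7, 3, 9]
reverse → [9, 3, 7, 0]
append ys[1]+ys[0] = 3+9 = 12 → [9, 3, 7, 0, 12]
append ys[-1]+ys[-1] = 12+12 = 24 → [9, 3, 7, 0, 12, 24]
ys[-1] = ys[2]+ys[2] = 7+7 = 14 → [9, 3, 7, 0, 12, 14]
ys[3] = ys[1]*ys[-1] = 3*14 = 42 → [9, 3, 7, 42, 12, 14]
ys[2] = ys[-1]+ys[0] = 14+9 = 23 → [9, 3, 23, 42, 12, 14]
ys[-5] = ys[1]+ys[2] = 3+23 = 26 → [9, 26, 23, 42, 12, 14]

[9, 26, 23, 42, 12, 14]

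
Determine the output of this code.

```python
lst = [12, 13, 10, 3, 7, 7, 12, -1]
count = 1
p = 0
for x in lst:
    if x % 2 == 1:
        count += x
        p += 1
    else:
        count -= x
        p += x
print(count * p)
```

x=12: not odd, count = 1-12 = -11; p=12
x=13: odd, count = (-11)+13 = 2; p=13
x=10: not odd, count = 2-10 = -8; p=23
x=3: odd, count = (-8)+3 = -5; p=24
x=7: odd, count = (-5)+7 = 2; p=25
x=7: odd, count = 2+7 = 9; p=26
x=12: not odd, count = 9-12 = -3; p=38
x=-1: odd, count = (-3)+(-1) = -4; p=39
count*p = (-4)*39 = -156

-156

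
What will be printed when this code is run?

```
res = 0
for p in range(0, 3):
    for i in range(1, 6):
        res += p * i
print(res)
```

45

p=0,i=1: res = 0+0 = 0
p=0,i=2: res = 0+0 = 0
p=0,i=3: res = 0+0 = 0
p=0,i=4: res = 0+0 = 0
p=0,i=5: res = 0+0 = 0
p=1,i=1: res = 0+1 = 1
p=1,i=2: res = 1+2 = 3
p=1,i=3: res = 3+3 = 6
p=1,i=4: res = 6+4 = 10
p=1,i=5: res = 10+5 = 15
p=2,i=1: res = 15+2 = 17
p=2,i=2: res = 17+4 = 21
p=2,i=3: res = 21+6 = 27
p=2,i=4: res = 27+8 = 35
p=2,i=5: res = 35+10 = 45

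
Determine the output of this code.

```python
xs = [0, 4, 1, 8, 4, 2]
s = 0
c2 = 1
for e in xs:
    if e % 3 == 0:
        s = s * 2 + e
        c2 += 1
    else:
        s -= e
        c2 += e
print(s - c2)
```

e=0: %3==0, s = 0*2+0 = 0; c2=2
e=4: not %3==0, s = 0-4 = -4; c2=6
e=1: not %3==0, s = (-4)-1 = -5; c2=7
e=8: not %3==0, s = (-5)-8 = -13; c2=15
e=4: not %3==0, s = (-13)-4 = -17; c2=19
e=2: not %3==0, s = (-17)-2 = -19; c2=21
s-c2 = (-19)-21 = -40

-40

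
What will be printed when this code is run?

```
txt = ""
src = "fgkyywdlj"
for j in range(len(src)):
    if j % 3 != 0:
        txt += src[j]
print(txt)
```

j=0: skip
j=1: add 'g' → 'g'
j=2: add 'k' → 'gk'
j=3: skip
j=4: add 'y' → 'gky'
j=5: add 'w' → 'gkyw'
j=6: skip
j=7: add 'l' → 'gkywl'
j=8: add 'j' → 'gkywlj'

gkywlj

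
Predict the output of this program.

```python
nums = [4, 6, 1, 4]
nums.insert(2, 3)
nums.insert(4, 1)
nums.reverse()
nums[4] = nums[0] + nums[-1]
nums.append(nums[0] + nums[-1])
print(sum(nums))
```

insert 3 at 2 → [4, 6, 3, 1, 4]
insert 1 at 4 → [4, 6, 3, 1, 1, 4]
reverse → [4, 1, 1, 3, 6, 4]
nums[4] = nums[0]+nums[-1] = 4+4 = 8 → [4, 1, 1, 3, 8, 4]
append nums[0]+nums[-1] = 4+4 = 8 → [4, 1, 1, 3, 8, 4, 8]
sum = 29

29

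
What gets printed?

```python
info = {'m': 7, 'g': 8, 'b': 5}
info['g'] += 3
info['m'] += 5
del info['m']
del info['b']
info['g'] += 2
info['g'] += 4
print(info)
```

info['g'] = 8+3 = 11 → {'m': 7, 'g': 11, 'b': 5}
info['m'] = 7+5 = 12 → {'m': 12, 'g': 11, 'b': 5}
del 'm' → {'g': 11, 'b': 5}
del 'b' → {'g': 11}
info['g'] = 11+2 = 13 → {'g': 13}
info['g'] = 13+4 = 17 → {'g': 17}

{'g': 17}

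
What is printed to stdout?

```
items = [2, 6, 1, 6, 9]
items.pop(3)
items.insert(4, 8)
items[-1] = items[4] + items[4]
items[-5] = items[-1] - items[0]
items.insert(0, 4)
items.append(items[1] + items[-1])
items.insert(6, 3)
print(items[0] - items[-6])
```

pop(3) removes 6 → [2, 6, 1, 9]
insert 8 at 4 → [2, 6, 1, 9, 8]
items[-1] = items[4]+items[4] = 8+8 = 16 → [2, 6, 1, 9, 16]
items[-5] = items[-1]-items[0] = 16-2 = 14 → [14, 6, 1, 9, 16]
insert 4 at 0 → [4, 14, 6, 1, 9, 16]
append items[1]+items[-1] = 14+16 = 30 → [4, 14, 6, 1, 9, 16, 30]
insert 3 at 6 → [4, 14, 6, 1, 9, 16, 3, 30]
items[0]-items[-6] = 4-6 = -2

-2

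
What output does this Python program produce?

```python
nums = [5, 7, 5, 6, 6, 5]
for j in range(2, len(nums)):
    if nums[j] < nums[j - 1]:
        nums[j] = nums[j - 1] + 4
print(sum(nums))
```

80

j=2: 5<7, nums[2] = 7+4 = 11 → [5, 7, 11, 6, 6, 5]
j=3: 6<11, nums[3] = 11+4 = 15 → [5, 7, 11, 15, 6, 5]
j=4: 6<15, nums[4] = 15+4 = 19 → [5, 7, 11, 15, 19, 5]
j=5: 5<19, nums[5] = 19+4 = 23 → [5, 7, 11, 15, 19, 23]
sum = 80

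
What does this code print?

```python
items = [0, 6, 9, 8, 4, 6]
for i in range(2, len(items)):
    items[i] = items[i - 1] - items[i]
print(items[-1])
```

i=2: items[2] = 6-9 = -3 → [0, 6, -3, 8, 4, 6]
i=3: items[3] = (-3)-8 = -11 → [0, 6, -3, -11, 4, 6]
i=4: items[4] = (-11)-4 = -15 → [0, 6, -3, -11, -15, 6]
i=5: items[5] = (-15)-6 = -21 → [0, 6, -3, -11, -15, -21]

-21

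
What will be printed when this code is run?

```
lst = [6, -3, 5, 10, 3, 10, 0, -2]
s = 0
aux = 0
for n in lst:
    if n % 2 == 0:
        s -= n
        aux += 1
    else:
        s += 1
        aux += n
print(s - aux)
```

n=6: even, s = 0-6 = -6; aux=1
n=-3: not even, s = (-6)+1 = -5; aux=-2
n=5: not even, s = (-5)+1 = -4; aux=3
n=10: even, s = (-4)-10 = -14; aux=4
n=3: not even, s = (-14)+1 = -13; aux=7
n=10: even, s = (-13)-10 = -23; aux=8
n=0: even, s = (-23)-0 = -23; aux=9
n=-2: even, s = (-23)-(-2) = -21; aux=10
s-aux = (-21)-10 = -31

-31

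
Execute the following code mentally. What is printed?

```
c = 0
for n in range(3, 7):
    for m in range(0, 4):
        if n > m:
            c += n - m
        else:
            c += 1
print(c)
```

n=3,m=0: 3>0, c = 0+3 = 3
n=3,m=1: 3>1, c = 3+2 = 5
n=3,m=2: 3>2, c = 5+1 = 6
n=3,m=3: not 3>3, c = 6+1 = 7
n=4,m=0: 4>0, c = 7+4 = 11
n=4,m=1: 4>1, c = 11+3 = 14
n=4,m=2: 4>2, c = 14+2 = 16
n=4,m=3: 4>3, c = 16+1 = 17
n=5,m=0: 5>0, c = 17+5 = 22
n=5,m=1: 5>1, c = 22+4 = 26
n=5,m=2: 5>2, c = 26+3 = 29
n=5,m=3: 5>3, c = 29+2 = 31
n=6,m=0: 6>0, c = 31+6 = 37
n=6,m=1: 6>1, c = 37+5 = 42
n=6,m=2: 6>2, c = 42+4 = 46
n=6,m=3: 6>3, c = 46+3 = 49

49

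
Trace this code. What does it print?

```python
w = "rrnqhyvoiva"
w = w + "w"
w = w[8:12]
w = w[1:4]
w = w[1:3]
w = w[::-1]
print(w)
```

wa

+ 'w' → 'rrnqhyvoivaw'
slice [8:12] → 'ivaw'
slice [1:4] → 'vaw'
slice [1:3] → 'aw'
reverse → 'wa'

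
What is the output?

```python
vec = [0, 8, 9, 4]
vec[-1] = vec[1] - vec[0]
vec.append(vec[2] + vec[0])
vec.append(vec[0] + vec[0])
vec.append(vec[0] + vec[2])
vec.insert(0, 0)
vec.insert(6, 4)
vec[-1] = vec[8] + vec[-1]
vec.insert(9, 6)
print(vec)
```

vec[-1] = vec[1]-vec[0] = 8-0 = 8 → [0, 8, 9, 8]
append vec[2]+vec[0] = 9+0 = 9 → [0, 8, 9, 8, 9]
append vec[0]+vec[0] = 0+0 = 0 → [0, 8, 9, 8, 9, 0]
append vec[0]+vec[2] = 0+9 = 9 → [0, 8, 9, 8, 9, 0, 9]
insert 0 at 0 → [0, 0, 8, 9, 8, 9, 0, 9]
insert 4 at 6 → [0, 0, 8, 9, 8, 9, 4, 0, 9]
vec[-1] = vec[8]+vec[-1] = 9+9 = 18 → [0, 0, 8, 9, 8, 9, 4, 0, 18]
insert 6 at 9 → [0, 0, 8, 9, 8, 9, 4, 0, 18, 6]

[0, 0, 8, 9, 8, 9, 4, 0, 18, 6]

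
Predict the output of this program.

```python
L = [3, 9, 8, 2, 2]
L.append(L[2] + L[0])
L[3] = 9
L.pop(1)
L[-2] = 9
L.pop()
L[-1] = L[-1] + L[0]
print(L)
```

[3, 8, 9, 12]

append L[2]+L[0] = 8+3 = 11 → [3, 9, 8, 2, 2, 11]
L[3] = 9 → [3, 9, 8, 9, 2, 11]
pop(1) removes 9 → [3, 8, 9, 2, 11]
L[-2] = 9 → [3, 8, 9, 9, 11]
pop() removes 11 → [3, 8, 9, 9]
L[-1] = L[-1]+L[0] = 9+3 = 12 → [3, 8, 9, 12]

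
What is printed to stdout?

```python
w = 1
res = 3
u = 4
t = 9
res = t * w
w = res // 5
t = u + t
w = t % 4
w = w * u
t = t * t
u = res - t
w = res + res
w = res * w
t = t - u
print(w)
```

162

res = 9*1 = 9
w = 9//5 = 1
t = 4+9 = 13
w = 13%4 = 1
w = 1*4 = 4
t = 13*13 = 169
u = 9-169 = -160
w = 9+9 = 18
w = 9*18 = 162
t = 169-(-160) = 329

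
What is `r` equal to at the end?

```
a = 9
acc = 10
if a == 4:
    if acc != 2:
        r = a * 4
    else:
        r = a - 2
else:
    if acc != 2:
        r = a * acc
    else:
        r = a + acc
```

90

a=9, acc=10
a == 4 is False; acc != 2 is True
→ r = a * acc = 90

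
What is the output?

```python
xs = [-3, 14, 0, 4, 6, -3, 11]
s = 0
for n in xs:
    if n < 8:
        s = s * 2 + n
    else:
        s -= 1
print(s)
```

n=-3: <8, s = 0*2+(-3) = -3
n=14: not <8, s = (-3)-1 = -4
n=0: <8, s = (-4)*2+0 = -8
n=4: <8, s = (-8)*2+4 = -12
n=6: <8, s = (-12)*2+6 = -18
n=-3: <8, s = (-18)*2+(-3) = -39
n=11: not <8, s = (-39)-1 = -40

-40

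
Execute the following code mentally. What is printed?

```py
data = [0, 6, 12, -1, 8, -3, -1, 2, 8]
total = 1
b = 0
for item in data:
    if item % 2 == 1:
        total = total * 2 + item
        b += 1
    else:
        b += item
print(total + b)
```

item=0: not odd; b=0
item=6: not odd; b=6
item=12: not odd; b=18
item=-1: odd, total = 1*2+(-1) = 1; b=19
item=8: not odd; b=27
item=-3: odd, total = 1*2+(-3) = -1; b=28
item=-1: odd, total = (-1)*2+(-1) = -3; b=29
item=2: not odd; b=31
item=8: not odd; b=39
total+b = (-3)+39 = 36

36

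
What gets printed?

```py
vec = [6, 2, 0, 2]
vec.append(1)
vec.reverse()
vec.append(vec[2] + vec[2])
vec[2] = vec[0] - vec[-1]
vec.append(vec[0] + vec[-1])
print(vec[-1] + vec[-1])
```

append 1 → [6, 2, 0, 2, 1]
reverse → [1, 2, 0, 2, 6]
append vec[2]+vec[2] = 0+0 = 0 → [1, 2, 0, 2, 6, 0]
vec[2] = vec[0]-vec[-1] = 1-0 = 1 → [1, 2, 1, 2, 6, 0]
append vec[0]+vec[-1] = 1+0 = 1 → [1, 2, 1, 2, 6, 0, 1]
vec[-1]+vec[-1] = 1+1 = 2

2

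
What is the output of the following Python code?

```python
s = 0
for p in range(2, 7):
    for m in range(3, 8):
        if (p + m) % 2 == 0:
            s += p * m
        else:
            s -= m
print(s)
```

p=2,m=3: odd sum, s = 0-3 = -3
p=2,m=4: even sum, s = (-3)+8 = 5
p=2,m=5: odd sum, s = 5-5 = 0
p=2,m=6: even sum, s = 0+12 = 12
p=2,m=7: odd sum, s = 12-7 = 5
p=3,m=3: even sum, s = 5+9 = 14
p=3,m=4: odd sum, s = 14-4 = 10
p=3,m=5: even sum, s = 10+15 = 25
p=3,m=6: odd sum, s = 25-6 = 19
p=3,m=7: even sum, s = 19+21 = 40
p=4,m=3: odd sum, s = 40-3 = 37
p=4,m=4: even sum, s = 37+16 = 53
p=4,m=5: odd sum, s = 53-5 = 48
p=4,m=6: even sum, s = 48+24 = 72
p=4,m=7: odd sum, s = 72-7 = 65
p=5,m=3: even sum, s = 65+15 = 80
p=5,m=4: odd sum, s = 80-4 = 76
p=5,m=5: even sum, s = 76+25 = 101
p=5,m=6: odd sum, s = 101-6 = 95
p=5,m=7: even sum, s = 95+35 = 130
p=6,m=3: odd sum, s = 130-3 = 127
p=6,m=4: even sum, s = 127+24 = 151
p=6,m=5: odd sum, s = 151-5 = 146
p=6,m=6: even sum, s = 146+36 = 182
p=6,m=7: odd sum, s = 182-7 = 175

175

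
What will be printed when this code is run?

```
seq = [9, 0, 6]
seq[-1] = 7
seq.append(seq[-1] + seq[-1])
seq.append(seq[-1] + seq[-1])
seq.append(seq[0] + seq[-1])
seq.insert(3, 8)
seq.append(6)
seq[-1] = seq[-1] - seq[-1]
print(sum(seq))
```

seq[-1] = 7 → [9, 0, 7]
append seq[-1]+seq[-1] = 7+7 = 14 → [9, 0, 7, 14]
append seq[-1]+seq[-1] = 14+14 = 28 → [9, 0, 7, 14, 28]
append seq[0]+seq[-1] = 9+28 = 37 → [9, 0, 7, 14, 28, 37]
insert 8 at 3 → [9, 0, 7, 8, 14, 28, 37]
append 6 → [9, 0, 7, 8, 14, 28, 37, 6]
seq[-1] = seq[-1]-seq[-1] = 6-6 = 0 → [9, 0, 7, 8, 14, 28, 37, 0]
sum = 103

103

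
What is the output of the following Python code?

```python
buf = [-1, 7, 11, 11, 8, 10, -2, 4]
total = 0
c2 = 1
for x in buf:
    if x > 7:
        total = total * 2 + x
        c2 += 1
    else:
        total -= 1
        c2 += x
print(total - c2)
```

111

x=-1: not >7, total = 0-1 = -1; c2=0
x=7: not >7, total = (-1)-1 = -2; c2=7
x=11: >7, total = (-2)*2+11 = 7; c2=8
x=11: >7, total = 7*2+11 = 25; c2=9
x=8: >7, total = 25*2+8 = 58; c2=10
x=10: >7, total = 58*2+10 = 126; c2=11
x=-2: not >7, total = 126-1 = 125; c2=9
x=4: not >7, total = 125-1 = 124; c2=13
total-c2 = 124-13 = 111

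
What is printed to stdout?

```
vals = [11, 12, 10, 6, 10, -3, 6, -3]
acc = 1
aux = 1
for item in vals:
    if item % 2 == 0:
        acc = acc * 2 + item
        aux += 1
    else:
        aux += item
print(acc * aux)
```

item=11: not even; aux=12
item=12: even, acc = 1*2+12 = 14; aux=13
item=10: even, acc = 14*2+10 = 38; aux=14
item=6: even, acc = 38*2+6 = 82; aux=15
item=10: even, acc = 82*2+10 = 174; aux=16
item=-3: not even; aux=13
item=6: even, acc = 174*2+6 = 354; aux=14
item=-3: not even; aux=11
acc*aux = 354*11 = 3894

3894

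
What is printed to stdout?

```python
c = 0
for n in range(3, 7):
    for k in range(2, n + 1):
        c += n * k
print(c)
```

n=3,k=2: c = 0+6 = 6
n=3,k=3: c = 6+9 = 15
n=4,k=2: c = 15+8 = 23
n=4,k=3: c = 23+12 = 35
n=4,k=4: c = 35+16 = 51
n=5,k=2: c = 51+10 = 61
n=5,k=3: c = 61+15 = 76
n=5,k=4: c = 76+20 = 96
n=5,k=5: c = 96+25 = 121
n=6,k=2: c = 121+12 = 133
n=6,k=3: c = 133+18 = 151
n=6,k=4: c = 151+24 = 175
n=6,k=5: c = 175+30 = 205
n=6,k=6: c = 205+36 = 241

241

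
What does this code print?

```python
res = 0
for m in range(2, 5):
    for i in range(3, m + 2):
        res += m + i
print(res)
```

m=2,i=3: res = 0+5 = 5
m=3,i=3: res = 5+6 = 11
m=3,i=4: res = 11+7 = 18
m=4,i=3: res = 18+7 = 25
m=4,i=4: res = 25+8 = 33
m=4,i=5: res = 33+9 = 42

42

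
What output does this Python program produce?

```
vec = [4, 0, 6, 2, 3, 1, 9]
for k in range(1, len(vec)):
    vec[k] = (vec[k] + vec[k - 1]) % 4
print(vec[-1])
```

1

k=1: vec[1] = (0+4)%4 = 0 → [4, 0, 6, 2, 3, 1, 9]
k=2: vec[2] = (6+0)%4 = 2 → [4, 0, 2, 2, 3, 1, 9]
k=3: vec[3] = (2+2)%4 = 0 → [4, 0, 2, 0, 3, 1, 9]
k=4: vec[4] = (3+0)%4 = 3 → [4, 0, 2, 0, 3, 1, 9]
k=5: vec[5] = (1+3)%4 = 0 → [4, 0, 2, 0, 3, 0, 9]
k=6: vec[6] = (9+0)%4 = 1 → [4, 0, 2, 0, 3, 0, 1]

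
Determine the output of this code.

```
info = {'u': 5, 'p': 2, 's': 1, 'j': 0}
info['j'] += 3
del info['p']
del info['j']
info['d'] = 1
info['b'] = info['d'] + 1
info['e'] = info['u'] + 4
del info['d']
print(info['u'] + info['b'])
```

7

info['j'] = 0+3 = 3 → {'u': 5, 'p': 2, 's': 1, 'j': 3}
del 'p' → {'u': 5, 's': 1, 'j': 3}
del 'j' → {'u': 5, 's': 1}
info['d'] = 1 → {'u': 5, 's': 1, 'd': 1}
info['b'] = info['d']+1 = 2 → {'u': 5, 's': 1, 'd': 1, 'b': 2}
info['e'] = info['u']+4 = 9 → {'u': 5, 's': 1, 'd': 1, 'b': 2, 'e': 9}
del 'd' → {'u': 5, 's': 1, 'b': 2, 'e': 9}
info['u']+info['b'] = 5+2 = 7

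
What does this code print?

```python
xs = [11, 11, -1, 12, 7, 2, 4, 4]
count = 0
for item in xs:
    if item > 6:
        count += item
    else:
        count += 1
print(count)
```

item=11: >6, count = 0+11 = 11
item=11: >6, count = 11+11 = 22
item=-1: not >6, count = 22+1 = 23
item=12: >6, count = 23+12 = 35
item=7: >6, count = 35+7 = 42
item=2: not >6, count = 42+1 = 43
item=4: not >6, count = 43+1 = 44
item=4: not >6, count = 44+1 = 45

45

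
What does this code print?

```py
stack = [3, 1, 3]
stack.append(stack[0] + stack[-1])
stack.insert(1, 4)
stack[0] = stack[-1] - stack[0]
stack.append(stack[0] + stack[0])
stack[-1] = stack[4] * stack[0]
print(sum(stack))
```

35

append stack[0]+stack[-1] = 3+3 = 6 → [3, 1, 3, 6]
insert 4 at 1 → [3, 4, 1, 3, 6]
stack[0] = stack[-1]-stack[0] = 6-3 = 3 → [3, 4, 1, 3, 6]
append stack[0]+stack[0] = 3+3 = 6 → [3, 4, 1, 3, 6, 6]
stack[-1] = stack[4]*stack[0] = 6*3 = 18 → [3, 4, 1, 3, 6, 18]
sum = 35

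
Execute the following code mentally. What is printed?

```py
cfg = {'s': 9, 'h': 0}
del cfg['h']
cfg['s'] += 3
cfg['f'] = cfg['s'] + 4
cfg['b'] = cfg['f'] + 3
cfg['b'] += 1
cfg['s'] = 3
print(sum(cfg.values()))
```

del 'h' → {'s': 9}
cfg['s'] = 9+3 = 12 → {'s': 12}
cfg['f'] = cfg['s']+4 = 16 → {'s': 12, 'f': 16}
cfg['b'] = cfg['f']+3 = 19 → {'s': 12, 'f': 16, 'b': 19}
cfg['b'] = 19+1 = 20 → {'s': 12, 'f': 16, 'b': 20}
cfg['s'] = 3 → {'s': 3, 'f': 16, 'b': 20}
sum of values = 39

39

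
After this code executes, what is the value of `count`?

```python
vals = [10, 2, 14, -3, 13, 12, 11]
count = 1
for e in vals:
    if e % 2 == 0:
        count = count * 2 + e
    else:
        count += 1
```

149

e=10: even, count = 1*2+10 = 12
e=2: even, count = 12*2+2 = 26
e=14: even, count = 26*2+14 = 66
e=-3: not even, count = 66+1 = 67
e=13: not even, count = 67+1 = 68
e=12: even, count = 68*2+12 = 148
e=11: not even, count = 148+1 = 149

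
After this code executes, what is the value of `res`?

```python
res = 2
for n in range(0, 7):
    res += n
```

23

n=0: res = 2+0 = 2
n=1: res = 2+1 = 3
n=2: res = 3+2 = 5
n=3: res = 5+3 = 8
n=4: res = 8+4 = 12
n=5: res = 12+5 = 17
n=6: res = 17+6 = 23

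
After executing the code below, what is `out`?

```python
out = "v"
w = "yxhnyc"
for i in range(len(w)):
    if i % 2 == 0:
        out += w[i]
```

i=0: add 'y' → 'vy'
i=1: skip
i=2: add 'h' → 'vyh'
i=3: skip
i=4: add 'y' → 'vyhy'
i=5: skip

'vyhy'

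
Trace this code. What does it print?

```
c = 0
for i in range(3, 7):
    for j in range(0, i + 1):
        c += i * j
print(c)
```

259

i=3,j=0: c = 0+0 = 0
i=3,j=1: c = 0+3 = 3
i=3,j=2: c = 3+6 = 9
i=3,j=3: c = 9+9 = 18
i=4,j=0: c = 18+0 = 18
i=4,j=1: c = 18+4 = 22
i=4,j=2: c = 22+8 = 30
i=4,j=3: c = 30+12 = 42
i=4,j=4: c = 42+16 = 58
i=5,j=0: c = 58+0 = 58
i=5,j=1: c = 58+5 = 63
i=5,j=2: c = 63+10 = 73
i=5,j=3: c = 73+15 = 88
i=5,j=4: c = 88+20 = 108
i=5,j=5: c = 108+25 = 133
i=6,j=0: c = 133+0 = 133
i=6,j=1: c = 133+6 = 139
i=6,j=2: c = 139+12 = 151
i=6,j=3: c = 151+18 = 169
i=6,j=4: c = 169+24 = 193
i=6,j=5: c = 193+30 = 223
i=6,j=6: c = 223+36 = 259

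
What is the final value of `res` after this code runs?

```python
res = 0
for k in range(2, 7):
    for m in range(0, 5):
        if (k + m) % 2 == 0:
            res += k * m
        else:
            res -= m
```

k=2,m=0: even sum, res = 0+0 = 0
k=2,m=1: odd sum, res = 0-1 = -1
k=2,m=2: even sum, res = (-1)+4 = 3
k=2,m=3: odd sum, res = 3-3 = 0
k=2,m=4: even sum, res = 0+8 = 8
k=3,m=0: odd sum, res = 8-0 = 8
k=3,m=1: even sum, res = 8+3 = 11
k=3,m=2: odd sum, res = 11-2 = 9
k=3,m=3: even sum, res = 9+9 = 18
k=3,m=4: odd sum, res = 18-4 = 14
k=4,m=0: even sum, res = 14+0 = 14
k=4,m=1: odd sum, res = 14-1 = 13
k=4,m=2: even sum, res = 13+8 = 21
k=4,m=3: odd sum, res = 21-3 = 18
k=4,m=4: even sum, res = 18+16 = 34
k=5,m=0: odd sum, res = 34-0 = 34
k=5,m=1: even sum, res = 34+5 = 39
k=5,m=2: odd sum, res = 39-2 = 37
k=5,m=3: even sum, res = 37+15 = 52
k=5,m=4: odd sum, res = 52-4 = 48
k=6,m=0: even sum, res = 48+0 = 48
k=6,m=1: odd sum, res = 48-1 = 47
k=6,m=2: even sum, res = 47+12 = 59
k=6,m=3: odd sum, res = 59-3 = 56
k=6,m=4: even sum, res = 56+24 = 80

80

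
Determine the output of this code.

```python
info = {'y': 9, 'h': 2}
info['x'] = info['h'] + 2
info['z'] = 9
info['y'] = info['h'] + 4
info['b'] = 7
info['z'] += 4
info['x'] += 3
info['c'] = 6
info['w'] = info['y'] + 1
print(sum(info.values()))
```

48

info['x'] = info['h']+2 = 4 → {'y': 9, 'h': 2, 'x': 4}
info['z'] = 9 → {'y': 9, 'h': 2, 'x': 4, 'z': 9}
info['y'] = info['h']+4 = 6 → {'y': 6, 'h': 2, 'x': 4, 'z': 9}
info['b'] = 7 → {'y': 6, 'h': 2, 'x': 4, 'z': 9, 'b': 7}
info['z'] = 9+4 = 13 → {'y': 6, 'h': 2, 'x': 4, 'z': 13, 'b': 7}
info['x'] = 4+3 = 7 → {'y': 6, 'h': 2, 'x': 7, 'z': 13, 'b': 7}
info['c'] = 6 → {'y': 6, 'h': 2, 'x': 7, 'z': 13, 'b': 7, 'c': 6}
info['w'] = info['y']+1 = 7 → {'y': 6, 'h': 2, 'x': 7, 'z': 13, 'b': 7, 'c': 6, 'w': 7}
sum of values = 48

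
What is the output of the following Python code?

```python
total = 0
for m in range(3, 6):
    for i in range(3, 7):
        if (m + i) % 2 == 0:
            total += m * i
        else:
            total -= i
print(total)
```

m=3,i=3: even sum, total = 0+9 = 9
m=3,i=4: odd sum, total = 9-4 = 5
m=3,i=5: even sum, total = 5+15 = 20
m=3,i=6: odd sum, total = 20-6 = 14
m=4,i=3: odd sum, total = 14-3 = 11
m=4,i=4: even sum, total = 11+16 = 27
m=4,i=5: odd sum, total = 27-5 = 22
m=4,i=6: even sum, total = 22+24 = 46
m=5,i=3: even sum, total = 46+15 = 61
m=5,i=4: odd sum, total = 61-4 = 57
m=5,i=5: even sum, total = 57+25 = 82
m=5,i=6: odd sum, total = 82-6 = 76

76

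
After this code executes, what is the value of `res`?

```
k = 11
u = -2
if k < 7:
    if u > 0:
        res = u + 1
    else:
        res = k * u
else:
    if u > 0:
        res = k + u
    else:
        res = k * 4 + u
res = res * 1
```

42

k=11, u=-2
k < 7 is False; u > 0 is False
→ res = k * 4 + u = 42
res = 42*1 = 42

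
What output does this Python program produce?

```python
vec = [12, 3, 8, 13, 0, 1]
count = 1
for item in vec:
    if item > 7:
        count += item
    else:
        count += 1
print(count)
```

37

item=12: >7, count = 1+12 = 13
item=3: not >7, count = 13+1 = 14
item=8: >7, count = 14+8 = 22
item=13: >7, count = 22+13 = 35
item=0: not >7, count = 35+1 = 36
item=1: not >7, count = 36+1 = 37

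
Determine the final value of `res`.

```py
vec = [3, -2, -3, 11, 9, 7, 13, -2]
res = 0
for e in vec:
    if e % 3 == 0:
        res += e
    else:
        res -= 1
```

e=3: %3==0, res = 0+3 = 3
e=-2: not %3==0, res = 3-1 = 2
e=-3: %3==0, res = 2+(-3) = -1
e=11: not %3==0, res = (-1)-1 = -2
e=9: %3==0, res = (-2)+9 = 7
e=7: not %3==0, res = 7-1 = 6
e=13: not %3==0, res = 6-1 = 5
e=-2: not %3==0, res = 5-1 = 4

4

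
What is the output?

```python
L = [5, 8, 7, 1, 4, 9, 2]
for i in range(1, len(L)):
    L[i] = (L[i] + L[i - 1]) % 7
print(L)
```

i=1: L[1] = (8+5)%7 = 6 → [5, 6, 7, 1, 4, 9, 2]
i=2: L[2] = (7+6)%7 = 6 → [5, 6, 6, 1, 4, 9, 2]
i=3: L[3] = (1+6)%7 = 0 → [5, 6, 6, 0, 4, 9, 2]
i=4: L[4] = (4+0)%7 = 4 → [5, 6, 6, 0, 4, 9, 2]
i=5: L[5] = (9+4)%7 = 6 → [5, 6, 6, 0, 4, 6, 2]
i=6: L[6] = (2+6)%7 = 1 → [5, 6, 6, 0, 4, 6, 1]

[5, 6, 6, 0, 4, 6, 1]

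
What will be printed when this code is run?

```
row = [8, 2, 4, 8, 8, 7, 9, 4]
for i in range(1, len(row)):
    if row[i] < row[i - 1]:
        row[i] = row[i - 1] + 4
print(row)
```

i=1: 2<8, row[1] = 8+4 = 12 → [8, 12, 4, 8, 8, 7, 9, 4]
i=2: 4<12, row[2] = 12+4 = 16 → [8, 12, 16, 8, 8, 7, 9, 4]
i=3: 8<16, row[3] = 16+4 = 20 → [8, 12, 16, 20, 8, 7, 9, 4]
i=4: 8<20, row[4] = 20+4 = 24 → [8, 12, 16, 20, 24, 7, 9, 4]
i=5: 7<24, row[5] = 24+4 = 28 → [8, 12, 16, 20, 24, 28, 9, 4]
i=6: 9<28, row[6] = 28+4 = 32 → [8, 12, 16, 20, 24, 28, 32, 4]
i=7: 4<32, row[7] = 32+4 = 36 → [8, 12, 16, 20, 24, 28, 32, 36]

[8, 12, 16, 20, 24, 28, 32, 36]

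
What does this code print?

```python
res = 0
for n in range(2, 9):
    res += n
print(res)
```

n=2: res = 0+2 = 2
n=3: res = 2+3 = 5
n=4: res = 5+4 = 9
n=5: res = 9+5 = 14
n=6: res = 14+6 = 20
n=7: res = 20+7 = 27
n=8: res = 27+8 = 35

35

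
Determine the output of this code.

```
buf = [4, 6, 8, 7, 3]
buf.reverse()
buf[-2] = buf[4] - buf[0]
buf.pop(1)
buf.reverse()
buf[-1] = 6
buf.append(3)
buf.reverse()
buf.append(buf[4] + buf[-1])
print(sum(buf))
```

30

reverse → [3, 7, 8, 6, 4]
buf[-2] = buf[4]-buf[0] = 4-3 = 1 → [3, 7, 8, 1, 4]
pop(1) removes 7 → [3, 8, 1, 4]
reverse → [4, 1, 8, 3]
buf[-1] = 6 → [4, 1, 8, 6]
append 3 → [4, 1, 8, 6, 3]
reverse → [3, 6, 8, 1, 4]
append buf[4]+buf[-1] = 4+4 = 8 → [3, 6, 8, 1, 4, 8]
sum = 30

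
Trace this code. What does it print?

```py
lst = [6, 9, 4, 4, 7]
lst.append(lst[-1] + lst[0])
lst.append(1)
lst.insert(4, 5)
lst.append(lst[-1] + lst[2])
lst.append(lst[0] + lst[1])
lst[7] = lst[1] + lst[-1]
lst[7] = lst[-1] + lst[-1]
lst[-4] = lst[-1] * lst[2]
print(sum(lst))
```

append lst[-1]+lst[0] = 7+6 = 13 → [6, 9, 4, 4, 7, 13]
append 1 → [6, 9, 4, 4, 7, 13, 1]
insert 5 at 4 → [6, 9, 4, 4, 5, 7, 13, 1]
append lst[-1]+lst[2] = 1+4 = 5 → [6, 9, 4, 4, 5, 7, 13, 1, 5]
append lst[0]+lst[1] = 6+9 = 15 → [6, 9, 4, 4, 5, 7, 13, 1, 5, 15]
lst[7] = lst[1]+lst[-1] = 9+15 = 24 → [6, 9, 4, 4, 5, 7, 13, 24, 5, 15]
lst[7] = lst[-1]+lst[-1] = 15+15 = 30 → [6, 9, 4, 4, 5, 7, 13, 30, 5, 15]
lst[-4] = lst[-1]*lst[2] = 15*4 = 60 → [6, 9, 4, 4, 5, 7, 60, 30, 5, 15]
sum = 145

145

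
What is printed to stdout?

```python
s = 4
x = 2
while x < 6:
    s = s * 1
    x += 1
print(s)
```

x=2: s = 4*1 = 4
x=3: s = 4*1 = 4
x=4: s = 4*1 = 4
x=5: s = 4*1 = 4

4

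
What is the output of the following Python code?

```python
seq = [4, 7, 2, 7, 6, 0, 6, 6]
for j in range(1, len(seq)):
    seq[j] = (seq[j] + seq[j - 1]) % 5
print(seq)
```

j=1: seq[1] = (7+4)%5 = 1 → [4, 1, 2, 7, 6, 0, 6, 6]
j=2: seq[2] = (2+1)%5 = 3 → [4, 1, 3, 7, 6, 0, 6, 6]
j=3: seq[3] = (7+3)%5 = 0 → [4, 1, 3, 0, 6, 0, 6, 6]
j=4: seq[4] = (6+0)%5 = 1 → [4, 1, 3, 0, 1, 0, 6, 6]
j=5: seq[5] = (0+1)%5 = 1 → [4, 1, 3, 0, 1, 1, 6, 6]
j=6: seq[6] = (6+1)%5 = 2 → [4, 1, 3, 0, 1, 1, 2, 6]
j=7: seq[7] = (6+2)%5 = 3 → [4, 1, 3, 0, 1, 1, 2, 3]

[4, 1, 3, 0, 1, 1, 2, 3]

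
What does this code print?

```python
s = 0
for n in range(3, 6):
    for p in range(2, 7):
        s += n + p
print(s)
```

n=3,p=2: s = 0+5 = 5
n=3,p=3: s = 5+6 = 11
n=3,p=4: s = 11+7 = 18
n=3,p=5: s = 18+8 = 26
n=3,p=6: s = 26+9 = 35
n=4,p=2: s = 35+6 = 41
n=4,p=3: s = 41+7 = 48
n=4,p=4: s = 48+8 = 56
n=4,p=5: s = 56+9 = 65
n=4,p=6: s = 65+10 = 75
n=5,p=2: s = 75+7 = 82
n=5,p=3: s = 82+8 = 90
n=5,p=4: s = 90+9 = 99
n=5,p=5: s = 99+10 = 109
n=5,p=6: s = 109+11 = 120

120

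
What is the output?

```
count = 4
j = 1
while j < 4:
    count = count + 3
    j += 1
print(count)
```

13

j=1: count = 4+3 = 7
j=2: count = 7+3 = 10
j=3: count = 10+3 = 13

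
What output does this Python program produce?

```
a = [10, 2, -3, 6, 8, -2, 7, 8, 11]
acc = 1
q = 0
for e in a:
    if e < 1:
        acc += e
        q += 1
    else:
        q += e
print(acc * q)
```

-216

e=10: not <1; q=10
e=2: not <1; q=12
e=-3: <1, acc = 1+(-3) = -2; q=13
e=6: not <1; q=19
e=8: not <1; q=27
e=-2: <1, acc = (-2)+(-2) = -4; q=28
e=7: not <1; q=35
e=8: not <1; q=43
e=11: not <1; q=54
acc*q = (-4)*54 = -216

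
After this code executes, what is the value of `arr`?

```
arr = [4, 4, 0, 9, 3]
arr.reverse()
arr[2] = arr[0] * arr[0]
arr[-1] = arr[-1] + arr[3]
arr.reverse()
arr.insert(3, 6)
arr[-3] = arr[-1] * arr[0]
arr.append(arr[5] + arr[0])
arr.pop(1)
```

[8, 9, 24, 9, 3, 11]

reverse → [3, 9, 0, 4, 4]
arr[2] = arr[0]*arr[0] = 3*3 = 9 → [3, 9, 9, 4, 4]
arr[-1] = arr[-1]+arr[3] = 4+4 = 8 → [3, 9, 9, 4, 8]
reverse → [8, 4, 9, 9, 3]
insert 6 at 3 → [8, 4, 9, 6, 9, 3]
arr[-3] = arr[-1]*arr[0] = 3*8 = 24 → [8, 4, 9, 24, 9, 3]
append arr[5]+arr[0] = 3+8 = 11 → [8, 4, 9, 24, 9, 3, 11]
pop(1) removes 4 → [8, 9, 24, 9, 3, 11]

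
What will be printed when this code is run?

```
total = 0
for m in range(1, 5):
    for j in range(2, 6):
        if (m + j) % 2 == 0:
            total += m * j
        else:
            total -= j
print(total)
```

40

m=1,j=2: odd sum, total = 0-2 = -2
m=1,j=3: even sum, total = (-2)+3 = 1
m=1,j=4: odd sum, total = 1-4 = -3
m=1,j=5: even sum, total = (-3)+5 = 2
m=2,j=2: even sum, total = 2+4 = 6
m=2,j=3: odd sum, total = 6-3 = 3
m=2,j=4: even sum, total = 3+8 = 11
m=2,j=5: odd sum, total = 11-5 = 6
m=3,j=2: odd sum, total = 6-2 = 4
m=3,j=3: even sum, total = 4+9 = 13
m=3,j=4: odd sum, total = 13-4 = 9
m=3,j=5: even sum, total = 9+15 = 24
m=4,j=2: even sum, total = 24+8 = 32
m=4,j=3: odd sum, total = 32-3 = 29
m=4,j=4: even sum, total = 29+16 = 45
m=4,j=5: odd sum, total = 45-5 = 40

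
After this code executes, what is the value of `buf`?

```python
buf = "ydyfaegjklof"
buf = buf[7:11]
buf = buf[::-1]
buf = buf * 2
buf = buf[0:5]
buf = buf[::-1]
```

slice [7:11] → 'jklo'
reverse → 'olkj'
repeat ×2 → 'olkjolkj'
slice [0:5] → 'olkjo'
reverse → 'ojklo'

'ojklo'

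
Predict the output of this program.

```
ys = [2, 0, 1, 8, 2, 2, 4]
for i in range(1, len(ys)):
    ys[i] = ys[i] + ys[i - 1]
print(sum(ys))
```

i=1: ys[1] = 0+2 = 2 → [2, 2, 1, 8, 2, 2, 4]
i=2: ys[2] = 1+2 = 3 → [2, 2, 3, 8, 2, 2, 4]
i=3: ys[3] = 8+3 = 11 → [2, 2, 3, 11, 2, 2, 4]
i=4: ys[4] = 2+11 = 13 → [2, 2, 3, 11, 13, 2, 4]
i=5: ys[5] = 2+13 = 15 → [2, 2, 3, 11, 13, 15, 4]
i=6: ys[6] = 4+15 = 19 → [2, 2, 3, 11, 13, 15, 19]
sum = 65

65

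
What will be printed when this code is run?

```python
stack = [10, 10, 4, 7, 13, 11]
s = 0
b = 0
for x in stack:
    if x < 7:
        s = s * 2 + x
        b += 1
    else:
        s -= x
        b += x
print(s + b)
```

-15

x=10: not <7, s = 0-10 = -10; b=10
x=10: not <7, s = (-10)-10 = -20; b=20
x=4: <7, s = (-20)*2+4 = -36; b=21
x=7: not <7, s = (-36)-7 = -43; b=28
x=13: not <7, s = (-43)-13 = -56; b=41
x=11: not <7, s = (-56)-11 = -67; b=52
s+b = (-67)+52 = -15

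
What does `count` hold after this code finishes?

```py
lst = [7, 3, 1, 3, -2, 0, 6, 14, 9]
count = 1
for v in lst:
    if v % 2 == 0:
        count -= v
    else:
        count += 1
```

-12

v=7: not even, count = 1+1 = 2
v=3: not even, count = 2+1 = 3
v=1: not even, count = 3+1 = 4
v=3: not even, count = 4+1 = 5
v=-2: even, count = 5-(-2) = 7
v=0: even, count = 7-0 = 7
v=6: even, count = 7-6 = 1
v=14: even, count = 1-14 = -13
v=9: not even, count = (-13)+1 = -12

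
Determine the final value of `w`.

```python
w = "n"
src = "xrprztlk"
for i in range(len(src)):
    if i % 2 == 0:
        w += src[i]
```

i=0: add 'x' → 'nx'
i=1: skip
i=2: add 'p' → 'nxp'
i=3: skip
i=4: add 'z' → 'nxpz'
i=5: skip
i=6: add 'l' → 'nxpzl'
i=7: skip

'nxpzl'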